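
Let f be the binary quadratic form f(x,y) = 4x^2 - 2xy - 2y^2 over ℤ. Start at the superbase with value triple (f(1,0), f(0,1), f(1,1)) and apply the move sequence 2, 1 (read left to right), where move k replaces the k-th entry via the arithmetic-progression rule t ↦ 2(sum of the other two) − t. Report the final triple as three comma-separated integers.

start (4,-2,0) = (f(1,0),f(0,1),f(1,1))
replace slot 2: 2·(4+0) − (-2) = 10 → (4,10,0)
replace slot 1: 2·(10+0) − 4 = 16 → (16,10,0)

16,10,0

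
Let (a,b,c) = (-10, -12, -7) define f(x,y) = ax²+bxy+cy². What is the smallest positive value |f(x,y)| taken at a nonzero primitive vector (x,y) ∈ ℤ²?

translate: b→-8 (≡12 mod 20), so (10,12,7)→(10,-8,5)
flip: (10,-8,5)→(5,8,10)
translate: b→-2 (≡8 mod 10), so (5,8,10)→(5,-2,7)
reduced (well bottom): (5,-2,7) with a≤c, −a<b≤a
well minimum |f| = |-5| = 5 (negative-definite)

5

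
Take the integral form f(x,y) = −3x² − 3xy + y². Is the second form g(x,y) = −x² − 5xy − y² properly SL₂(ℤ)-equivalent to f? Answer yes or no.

D₁ = 21, D₂ = 21
river cycle of f (length 2): (1, 3, -3), (-3, 3, 1)
river cycle of g (length 2): (-1, 3, 3), (3, 3, -1)
cycles differ ⇒ inequivalent

no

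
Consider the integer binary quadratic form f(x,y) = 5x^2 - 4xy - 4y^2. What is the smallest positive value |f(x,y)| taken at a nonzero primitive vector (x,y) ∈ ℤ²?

descent: ρ → (-4,4,5)  [lands on river]
river: ρ → (5,6,-3)
river: ρ → (-3,6,5)
river: ρ → (5,4,-4)
closes: descent 1, river 4
min |a| on river = 3

3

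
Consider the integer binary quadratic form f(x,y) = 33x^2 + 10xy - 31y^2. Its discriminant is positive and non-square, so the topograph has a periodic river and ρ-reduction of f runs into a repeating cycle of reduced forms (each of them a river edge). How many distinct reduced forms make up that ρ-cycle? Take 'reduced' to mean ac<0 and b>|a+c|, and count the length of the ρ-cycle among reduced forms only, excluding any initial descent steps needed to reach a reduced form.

D = 4192, ⌊√D⌋ = 64
river: ρ → (-31,52,12)
river: ρ → (12,44,-47)
river: ρ → (-47,50,9)
river: ρ → (9,58,-23)
river: ρ → (-23,34,33)
river: ρ → (33,32,-24)
river: ρ → (-24,64,1)
river: ρ → (1,64,-24)
river: ρ → (-24,32,33)
river: ρ → (33,34,-23)
river: ρ → (-23,58,9)
river: ρ → (9,50,-47)
river: ρ → (-47,44,12)
river: ρ → (12,52,-31)
river: ρ → (-31,10,33)
river: ρ → (33,56,-8)
river: ρ → (-8,56,33)
river: ρ → (33,10,-31)
ρ-cycle length = 18 (tail of 0 descent steps not counted)

18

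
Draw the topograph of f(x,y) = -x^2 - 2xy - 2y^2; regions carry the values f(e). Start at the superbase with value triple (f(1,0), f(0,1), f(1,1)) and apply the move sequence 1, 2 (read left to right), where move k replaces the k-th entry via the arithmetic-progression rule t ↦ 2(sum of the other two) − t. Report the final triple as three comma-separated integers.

start (-1,-2,-5) = (f(1,0),f(0,1),f(1,1))
replace slot 1: 2·((-2)+(-5)) − (-1) = -13 → (-13,-2,-5)
replace slot 2: 2·((-13)+(-5)) − (-2) = -34 → (-13,-34,-5)

-13,-34,-5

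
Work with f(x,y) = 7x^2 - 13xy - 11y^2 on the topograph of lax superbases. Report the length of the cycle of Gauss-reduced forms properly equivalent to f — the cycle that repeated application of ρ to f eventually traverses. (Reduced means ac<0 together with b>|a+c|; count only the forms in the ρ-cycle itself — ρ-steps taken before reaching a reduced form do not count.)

D = 477, ⌊√D⌋ = 21
descent: ρ → (-11,13,7)  [lands on river]
river: ρ → (7,15,-9)
river: ρ → (-9,21,1)
river: ρ → (1,21,-9)
river: ρ → (-9,15,7)
river: ρ → (7,13,-11)
river: ρ → (-11,9,9)
river: ρ → (9,9,-11)
ρ-cycle length = 8 (tail of 1 descent step not counted)

8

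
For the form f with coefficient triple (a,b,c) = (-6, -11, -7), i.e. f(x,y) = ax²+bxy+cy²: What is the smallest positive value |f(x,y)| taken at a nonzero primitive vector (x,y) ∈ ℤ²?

translate: b→-1 (≡11 mod 12), so (6,11,7)→(6,-1,2)
flip: (6,-1,2)→(2,1,6)
reduced (well bottom): (2,1,6) with a≤c, −a<b≤a
well minimum |f| = |-2| = 2 (negative-definite)

2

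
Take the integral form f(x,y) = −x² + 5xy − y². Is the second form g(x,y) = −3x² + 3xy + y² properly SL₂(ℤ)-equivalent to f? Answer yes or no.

D₁ = 21, D₂ = 21
river cycle of f (length 2): (-1, 3, 3), (3, 3, -1)
river cycle of g (length 2): (1, 3, -3), (-3, 3, 1)
cycles differ ⇒ inequivalent

no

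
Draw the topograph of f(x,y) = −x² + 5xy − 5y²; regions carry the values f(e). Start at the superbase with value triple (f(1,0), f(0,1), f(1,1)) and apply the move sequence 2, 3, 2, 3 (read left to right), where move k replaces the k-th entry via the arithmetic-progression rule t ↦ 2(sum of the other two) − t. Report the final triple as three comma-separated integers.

start (-1,-5,-1) = (f(1,0),f(0,1),f(1,1))
replace slot 2: 2·((-1)+(-1)) − (-5) = 1 → (-1,1,-1)
replace slot 3: 2·((-1)+1) − (-1) = 1 → (-1,1,1)
replace slot 2: 2·((-1)+1) − 1 = -1 → (-1,-1,1)
replace slot 3: 2·((-1)+(-1)) − 1 = -5 → (-1,-1,-5)

-1,-1,-5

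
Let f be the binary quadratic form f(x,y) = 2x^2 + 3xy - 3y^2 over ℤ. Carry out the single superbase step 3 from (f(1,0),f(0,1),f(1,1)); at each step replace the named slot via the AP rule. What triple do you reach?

start (2,-3,2) = (f(1,0),f(0,1),f(1,1))
replace slot 3: 2·(2+(-3)) − 2 = -4 → (2,-3,-4)

2,-3,-4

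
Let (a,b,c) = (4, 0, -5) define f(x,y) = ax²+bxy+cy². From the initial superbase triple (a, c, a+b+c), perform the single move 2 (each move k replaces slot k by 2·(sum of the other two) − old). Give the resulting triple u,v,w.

start (4,-5,-1) = (f(1,0),f(0,1),f(1,1))
replace slot 2: 2·(4+(-1)) − (-5) = 11 → (4,11,-1)

4,11,-1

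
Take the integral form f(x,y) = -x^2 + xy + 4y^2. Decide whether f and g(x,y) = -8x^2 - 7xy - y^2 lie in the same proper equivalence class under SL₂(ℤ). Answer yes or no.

D₁ = 17, D₂ = 17
river cycle of f (length 6): (-1, 3, 2), (2, 1, -2), (-2, 3, 1), (1, 3, -2), (-2, 1, 2), (2, 3, -1)
river cycle of g (length 6): (-1, 3, 2), (2, 1, -2), (-2, 3, 1), (1, 3, -2), (-2, 1, 2), (2, 3, -1)
cycles coincide ⇒ equivalent

yes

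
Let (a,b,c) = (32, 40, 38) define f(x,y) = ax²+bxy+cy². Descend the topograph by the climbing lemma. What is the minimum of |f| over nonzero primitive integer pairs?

translate: b→-24 (≡40 mod 64), so (32,40,38)→(32,-24,30)
flip: (32,-24,30)→(30,24,32)
reduced (well bottom): (30,24,32) with a≤c, −a<b≤a
well minimum = a = 30

30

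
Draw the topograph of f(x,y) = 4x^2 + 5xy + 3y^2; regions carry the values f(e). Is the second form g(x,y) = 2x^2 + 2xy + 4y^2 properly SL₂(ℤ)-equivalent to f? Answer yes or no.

D₁ = -23, D₂ = -28
discriminants differ ⇒ not SL₂(ℤ)-equivalent

no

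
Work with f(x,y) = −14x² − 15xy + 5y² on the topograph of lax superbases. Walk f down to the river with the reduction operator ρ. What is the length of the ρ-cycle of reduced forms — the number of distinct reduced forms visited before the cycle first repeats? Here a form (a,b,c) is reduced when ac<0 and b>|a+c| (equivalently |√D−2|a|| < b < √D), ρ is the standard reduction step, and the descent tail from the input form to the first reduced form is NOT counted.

D = 505, ⌊√D⌋ = 22
descent: ρ → (5,15,-14)  [lands on river]
river: ρ → (-14,13,6)
river: ρ → (6,11,-16)
river: ρ → (-16,21,1)
river: ρ → (1,21,-16)
river: ρ → (-16,11,6)
river: ρ → (6,13,-14)
river: ρ → (-14,15,5)
ρ-cycle length = 8 (tail of 1 descent step not counted)

8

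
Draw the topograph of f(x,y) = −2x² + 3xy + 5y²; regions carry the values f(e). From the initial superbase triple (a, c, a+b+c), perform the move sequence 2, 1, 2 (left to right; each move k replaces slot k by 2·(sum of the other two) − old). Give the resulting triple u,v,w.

start (-2,5,6) = (f(1,0),f(0,1),f(1,1))
replace slot 2: 2·((-2)+6) − 5 = 3 → (-2,3,6)
replace slot 1: 2·(3+6) − (-2) = 20 → (20,3,6)
replace slot 2: 2·(20+6) − 3 = 49 → (20,49,6)

20,49,6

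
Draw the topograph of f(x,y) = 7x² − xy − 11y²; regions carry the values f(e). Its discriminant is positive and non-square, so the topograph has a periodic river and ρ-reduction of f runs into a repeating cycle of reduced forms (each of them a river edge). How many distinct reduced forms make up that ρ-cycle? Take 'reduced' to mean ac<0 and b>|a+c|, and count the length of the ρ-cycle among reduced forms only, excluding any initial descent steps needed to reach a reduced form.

D = 309, ⌊√D⌋ = 17
descent: ρ → (-11,1,7)
descent: ρ → (7,13,-5)  [lands on river]
river: ρ → (-5,17,1)
river: ρ → (1,17,-5)
river: ρ → (-5,13,7)
river: ρ → (7,15,-3)
river: ρ → (-3,15,7)
ρ-cycle length = 6 (tail of 2 descent steps not counted)

6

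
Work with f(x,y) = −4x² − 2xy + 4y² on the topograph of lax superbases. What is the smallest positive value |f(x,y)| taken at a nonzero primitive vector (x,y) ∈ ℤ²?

descent: ρ → (4,2,-4)  [lands on river]
river: ρ → (-4,6,2)
river: ρ → (2,6,-4)
river: ρ → (-4,2,4)
river: ρ → (4,6,-2)
river: ρ → (-2,6,4)
closes: descent 1, river 6
min |a| on river = 2

2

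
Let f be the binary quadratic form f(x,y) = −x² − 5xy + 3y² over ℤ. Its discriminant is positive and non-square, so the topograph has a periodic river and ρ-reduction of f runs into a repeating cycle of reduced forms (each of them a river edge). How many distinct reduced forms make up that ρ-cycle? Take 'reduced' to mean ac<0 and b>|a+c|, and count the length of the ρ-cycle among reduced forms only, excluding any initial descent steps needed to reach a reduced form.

D = 37, ⌊√D⌋ = 6
descent: ρ → (3,5,-1)  [lands on river]
river: ρ → (-1,5,3)
river: ρ → (3,1,-3)
river: ρ → (-3,5,1)
river: ρ → (1,5,-3)
river: ρ → (-3,1,3)
ρ-cycle length = 6 (tail of 1 descent step not counted)

6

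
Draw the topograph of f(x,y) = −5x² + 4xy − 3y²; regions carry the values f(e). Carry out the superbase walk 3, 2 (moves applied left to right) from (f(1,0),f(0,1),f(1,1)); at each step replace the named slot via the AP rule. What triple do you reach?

start (-5,-3,-4) = (f(1,0),f(0,1),f(1,1))
replace slot 3: 2·((-5)+(-3)) − (-4) = -12 → (-5,-3,-12)
replace slot 2: 2·((-5)+(-12)) − (-3) = -31 → (-5,-31,-12)

-5,-31,-12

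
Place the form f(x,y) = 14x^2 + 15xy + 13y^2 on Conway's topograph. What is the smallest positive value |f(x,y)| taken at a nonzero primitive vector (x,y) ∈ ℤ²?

translate: b→-13 (≡15 mod 28), so (14,15,13)→(14,-13,12)
flip: (14,-13,12)→(12,13,14)
translate: b→-11 (≡13 mod 24), so (12,13,14)→(12,-11,13)
reduced (well bottom): (12,-11,13) with a≤c, −a<b≤a
well minimum = a = 12

12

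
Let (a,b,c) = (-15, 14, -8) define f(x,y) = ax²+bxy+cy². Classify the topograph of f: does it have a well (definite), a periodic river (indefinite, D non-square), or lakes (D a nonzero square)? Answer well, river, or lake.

D = b²−4ac = 14² − 4·(-15)·(-8) = -284
D < 0 ⇒ definite ⇒ every region one sign ⇒ single well

well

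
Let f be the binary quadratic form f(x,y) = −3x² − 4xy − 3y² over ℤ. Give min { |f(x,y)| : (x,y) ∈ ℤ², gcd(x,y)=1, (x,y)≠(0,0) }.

translate: b→-2 (≡4 mod 6), so (3,4,3)→(3,-2,2)
flip: (3,-2,2)→(2,2,3)
reduced (well bottom): (2,2,3) with a≤c, −a<b≤a
well minimum |f| = |-2| = 2 (negative-definite)

2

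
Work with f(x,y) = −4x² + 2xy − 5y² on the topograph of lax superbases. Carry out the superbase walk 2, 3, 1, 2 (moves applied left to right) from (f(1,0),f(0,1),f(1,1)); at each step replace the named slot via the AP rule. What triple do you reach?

start (-4,-5,-7) = (f(1,0),f(0,1),f(1,1))
replace slot 2: 2·((-4)+(-7)) − (-5) = -17 → (-4,-17,-7)
replace slot 3: 2·((-4)+(-17)) − (-7) = -35 → (-4,-17,-35)
replace slot 1: 2·((-17)+(-35)) − (-4) = -100 → (-100,-17,-35)
replace slot 2: 2·((-100)+(-35)) − (-17) = -253 → (-100,-253,-35)

-100,-253,-35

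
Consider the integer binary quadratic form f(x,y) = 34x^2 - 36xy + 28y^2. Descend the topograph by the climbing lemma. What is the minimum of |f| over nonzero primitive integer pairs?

translate: b→32 (≡-36 mod 68), so (34,-36,28)→(34,32,26)
flip: (34,32,26)→(26,-32,34)
translate: b→20 (≡-32 mod 52), so (26,-32,34)→(26,20,28)
reduced (well bottom): (26,20,28) with a≤c, −a<b≤a
well minimum = a = 26

26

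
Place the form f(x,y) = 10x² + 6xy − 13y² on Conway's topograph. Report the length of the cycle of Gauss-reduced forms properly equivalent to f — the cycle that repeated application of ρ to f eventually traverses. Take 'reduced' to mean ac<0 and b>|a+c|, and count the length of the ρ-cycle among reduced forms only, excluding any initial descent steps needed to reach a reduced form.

D = 556, ⌊√D⌋ = 23
river: ρ → (-13,20,3)
river: ρ → (3,22,-6)
river: ρ → (-6,14,15)
river: ρ → (15,16,-5)
river: ρ → (-5,14,18)
river: ρ → (18,22,-1)
river: ρ → (-1,22,18)
river: ρ → (18,14,-5)
river: ρ → (-5,16,15)
river: ρ → (15,14,-6)
river: ρ → (-6,22,3)
river: ρ → (3,20,-13)
river: ρ → (-13,6,10)
river: ρ → (10,14,-9)
river: ρ → (-9,22,2)
river: ρ → (2,22,-9)
river: ρ → (-9,14,10)
river: ρ → (10,6,-13)
ρ-cycle length = 18 (tail of 0 descent steps not counted)

18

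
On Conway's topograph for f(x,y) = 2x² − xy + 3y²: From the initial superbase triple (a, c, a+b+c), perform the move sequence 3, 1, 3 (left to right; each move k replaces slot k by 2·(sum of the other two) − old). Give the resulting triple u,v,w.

start (2,3,4) = (f(1,0),f(0,1),f(1,1))
replace slot 3: 2·(2+3) − 4 = 6 → (2,3,6)
replace slot 1: 2·(3+6) − 2 = 16 → (16,3,6)
replace slot 3: 2·(16+3) − 6 = 32 → (16,3,32)

16,3,32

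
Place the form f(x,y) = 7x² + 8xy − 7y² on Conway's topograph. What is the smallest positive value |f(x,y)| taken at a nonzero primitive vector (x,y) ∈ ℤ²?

river: ρ → (-7,6,8)
river: ρ → (8,10,-5)
river: ρ → (-5,10,8)
river: ρ → (8,6,-7)
river: ρ → (-7,8,7)
river: ρ → (7,6,-8)
river: ρ → (-8,10,5)
river: ρ → (5,10,-8)
river: ρ → (-8,6,7)
river: ρ → (7,8,-7)
closes: descent 0, river 10
min |a| on river = 5

5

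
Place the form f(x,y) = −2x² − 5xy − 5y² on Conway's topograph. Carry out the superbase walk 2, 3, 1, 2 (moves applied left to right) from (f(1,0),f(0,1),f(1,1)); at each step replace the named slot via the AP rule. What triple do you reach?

start (-2,-5,-12) = (f(1,0),f(0,1),f(1,1))
replace slot 2: 2·((-2)+(-12)) − (-5) = -23 → (-2,-23,-12)
replace slot 3: 2·((-2)+(-23)) − (-12) = -38 → (-2,-23,-38)
replace slot 1: 2·((-23)+(-38)) − (-2) = -120 → (-120,-23,-38)
replace slot 2: 2·((-120)+(-38)) − (-23) = -293 → (-120,-293,-38)

-120,-293,-38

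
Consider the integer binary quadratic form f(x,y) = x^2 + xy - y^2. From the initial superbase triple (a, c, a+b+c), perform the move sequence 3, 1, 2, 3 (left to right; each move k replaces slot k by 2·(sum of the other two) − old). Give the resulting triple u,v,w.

start (1,-1,1) = (f(1,0),f(0,1),f(1,1))
replace slot 3: 2·(1+(-1)) − 1 = -1 → (1,-1,-1)
replace slot 1: 2·((-1)+(-1)) − 1 = -5 → (-5,-1,-1)
replace slot 2: 2·((-5)+(-1)) − (-1) = -11 → (-5,-11,-1)
replace slot 3: 2·((-5)+(-11)) − (-1) = -31 → (-5,-11,-31)

-5,-11,-31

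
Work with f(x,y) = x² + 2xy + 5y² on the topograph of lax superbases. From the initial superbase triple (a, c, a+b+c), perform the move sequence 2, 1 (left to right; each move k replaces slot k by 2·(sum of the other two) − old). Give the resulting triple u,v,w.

start (1,5,8) = (f(1,0),f(0,1),f(1,1))
replace slot 2: 2·(1+8) − 5 = 13 → (1,13,8)
replace slot 1: 2·(13+8) − 1 = 41 → (41,13,8)

41,13,8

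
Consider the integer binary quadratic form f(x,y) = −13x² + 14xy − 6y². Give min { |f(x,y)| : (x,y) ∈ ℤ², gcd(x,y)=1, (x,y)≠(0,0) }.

translate: b→12 (≡-14 mod 26), so (13,-14,6)→(13,12,5)
flip: (13,12,5)→(5,-12,13)
translate: b→-2 (≡-12 mod 10), so (5,-12,13)→(5,-2,6)
reduced (well bottom): (5,-2,6) with a≤c, −a<b≤a
well minimum |f| = |-5| = 5 (negative-definite)

5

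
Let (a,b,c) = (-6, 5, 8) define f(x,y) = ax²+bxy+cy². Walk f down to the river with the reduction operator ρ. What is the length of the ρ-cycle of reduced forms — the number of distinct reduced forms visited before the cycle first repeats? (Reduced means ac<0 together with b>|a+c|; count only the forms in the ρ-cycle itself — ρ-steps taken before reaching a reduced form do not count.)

D = 217, ⌊√D⌋ = 14
river: ρ → (8,11,-3)
river: ρ → (-3,13,4)
river: ρ → (4,11,-6)
river: ρ → (-6,13,2)
river: ρ → (2,11,-12)
river: ρ → (-12,13,1)
river: ρ → (1,13,-12)
river: ρ → (-12,11,2)
river: ρ → (2,13,-6)
river: ρ → (-6,11,4)
river: ρ → (4,13,-3)
river: ρ → (-3,11,8)
river: ρ → (8,5,-6)
river: ρ → (-6,7,7)
river: ρ → (7,7,-6)
river: ρ → (-6,5,8)
ρ-cycle length = 16 (tail of 0 descent steps not counted)

16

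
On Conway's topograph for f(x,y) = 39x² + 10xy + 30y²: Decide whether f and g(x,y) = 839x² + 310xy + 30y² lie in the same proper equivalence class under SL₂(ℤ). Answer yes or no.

D₁ = -4580, D₂ = -4580
f: flip: (39,10,30)→(30,-10,39)
f: reduced (well bottom): (30,-10,39) with a≤c, −a<b≤a
g: flip: (839,310,30)→(30,-310,839)
g: translate: b→-10 (≡-310 mod 60), so (30,-310,839)→(30,-10,39)
g: reduced (well bottom): (30,-10,39) with a≤c, −a<b≤a
reduced forms (30, -10, 39) vs (30, -10, 39) ⇒ equivalent

yes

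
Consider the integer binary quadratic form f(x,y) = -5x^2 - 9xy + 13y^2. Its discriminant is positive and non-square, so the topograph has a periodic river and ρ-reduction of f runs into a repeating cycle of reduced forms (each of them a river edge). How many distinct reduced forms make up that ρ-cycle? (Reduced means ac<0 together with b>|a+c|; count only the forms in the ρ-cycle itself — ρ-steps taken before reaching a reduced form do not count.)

D = 341, ⌊√D⌋ = 18
descent: ρ → (13,9,-5)  [lands on river]
river: ρ → (-5,11,11)
river: ρ → (11,11,-5)
river: ρ → (-5,9,13)
river: ρ → (13,17,-1)
river: ρ → (-1,17,13)
ρ-cycle length = 6 (tail of 1 descent step not counted)

6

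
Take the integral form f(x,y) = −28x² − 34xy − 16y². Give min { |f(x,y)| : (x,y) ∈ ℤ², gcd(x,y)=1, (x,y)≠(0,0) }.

translate: b→-22 (≡34 mod 56), so (28,34,16)→(28,-22,10)
flip: (28,-22,10)→(10,22,28)
translate: b→2 (≡22 mod 20), so (10,22,28)→(10,2,16)
reduced (well bottom): (10,2,16) with a≤c, −a<b≤a
well minimum |f| = |-10| = 10 (negative-definite)

10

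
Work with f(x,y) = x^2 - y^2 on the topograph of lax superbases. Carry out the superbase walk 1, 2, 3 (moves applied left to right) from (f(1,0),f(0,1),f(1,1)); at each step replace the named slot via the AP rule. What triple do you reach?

start (1,-1,0) = (f(1,0),f(0,1),f(1,1))
replace slot 1: 2·((-1)+0) − 1 = -3 → (-3,-1,0)
replace slot 2: 2·((-3)+0) − (-1) = -5 → (-3,-5,0)
replace slot 3: 2·((-3)+(-5)) − 0 = -16 → (-3,-5,-16)

-3,-5,-16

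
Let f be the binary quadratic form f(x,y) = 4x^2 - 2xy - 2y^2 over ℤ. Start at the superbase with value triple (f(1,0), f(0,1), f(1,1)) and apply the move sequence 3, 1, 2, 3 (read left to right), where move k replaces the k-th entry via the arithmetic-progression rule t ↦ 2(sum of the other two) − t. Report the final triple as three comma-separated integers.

start (4,-2,0) = (f(1,0),f(0,1),f(1,1))
replace slot 3: 2·(4+(-2)) − 0 = 4 → (4,-2,4)
replace slot 1: 2·((-2)+4) − 4 = 0 → (0,-2,4)
replace slot 2: 2·(0+4) − (-2) = 10 → (0,10,4)
replace slot 3: 2·(0+10) − 4 = 16 → (0,10,16)

0,10,16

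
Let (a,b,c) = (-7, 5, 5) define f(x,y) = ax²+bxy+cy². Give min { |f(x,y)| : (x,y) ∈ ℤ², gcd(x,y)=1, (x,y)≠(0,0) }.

river: ρ → (5,5,-7)
river: ρ → (-7,9,3)
river: ρ → (3,9,-7)
river: ρ → (-7,5,5)
closes: descent 0, river 4
min |a| on river = 3

3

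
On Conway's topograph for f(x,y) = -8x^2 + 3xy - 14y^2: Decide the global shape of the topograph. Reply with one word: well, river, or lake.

D = b²−4ac = 3² − 4·(-8)·(-14) = -439
D < 0 ⇒ definite ⇒ every region one sign ⇒ single well

well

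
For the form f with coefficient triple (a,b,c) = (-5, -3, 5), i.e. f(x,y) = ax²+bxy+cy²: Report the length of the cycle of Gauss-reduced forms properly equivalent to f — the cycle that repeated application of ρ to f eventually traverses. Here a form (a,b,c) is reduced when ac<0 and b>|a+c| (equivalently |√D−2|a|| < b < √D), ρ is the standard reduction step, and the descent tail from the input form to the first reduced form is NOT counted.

D = 109, ⌊√D⌋ = 10
descent: ρ → (5,3,-5)  [lands on river]
river: ρ → (-5,7,3)
river: ρ → (3,5,-7)
river: ρ → (-7,9,1)
river: ρ → (1,9,-7)
river: ρ → (-7,5,3)
river: ρ → (3,7,-5)
river: ρ → (-5,3,5)
river: ρ → (5,7,-3)
river: ρ → (-3,5,7)
river: ρ → (7,9,-1)
river: ρ → (-1,9,7)
river: ρ → (7,5,-3)
river: ρ → (-3,7,5)
ρ-cycle length = 14 (tail of 1 descent step not counted)

14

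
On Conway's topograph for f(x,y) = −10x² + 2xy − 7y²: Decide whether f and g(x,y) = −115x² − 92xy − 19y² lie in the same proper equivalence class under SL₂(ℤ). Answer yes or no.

D₁ = -276, D₂ = -276
f is negative-definite; reduce −f:
−f: flip: (10,-2,7)→(7,2,10)
−f: reduced (well bottom): (7,2,10) with a≤c, −a<b≤a
flip sign back: reduced form of f is (-7,-2,-10)
g is negative-definite; reduce −g:
−g: flip: (115,92,19)→(19,-92,115)
−g: translate: b→-16 (≡-92 mod 38), so (19,-92,115)→(19,-16,7)
−g: flip: (19,-16,7)→(7,16,19)
−g: translate: b→2 (≡16 mod 14), so (7,16,19)→(7,2,10)
−g: reduced (well bottom): (7,2,10) with a≤c, −a<b≤a
flip sign back: reduced form of g is (-7,-2,-10)
reduced forms (-7, -2, -10) vs (-7, -2, -10) ⇒ equivalent

yes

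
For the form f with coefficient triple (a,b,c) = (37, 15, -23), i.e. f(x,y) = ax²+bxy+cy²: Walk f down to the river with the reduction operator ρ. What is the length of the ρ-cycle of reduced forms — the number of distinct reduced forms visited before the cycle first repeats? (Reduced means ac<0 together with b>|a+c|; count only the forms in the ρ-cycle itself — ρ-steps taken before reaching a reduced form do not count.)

D = 3629, ⌊√D⌋ = 60
river: ρ → (-23,31,29)
river: ρ → (29,27,-25)
river: ρ → (-25,23,31)
river: ρ → (31,39,-17)
river: ρ → (-17,29,41)
river: ρ → (41,53,-5)
river: ρ → (-5,57,19)
river: ρ → (19,57,-5)
river: ρ → (-5,53,41)
river: ρ → (41,29,-17)
river: ρ → (-17,39,31)
river: ρ → (31,23,-25)
river: ρ → (-25,27,29)
river: ρ → (29,31,-23)
river: ρ → (-23,15,37)
river: ρ → (37,59,-1)
river: ρ → (-1,59,37)
river: ρ → (37,15,-23)
ρ-cycle length = 18 (tail of 0 descent steps not counted)

18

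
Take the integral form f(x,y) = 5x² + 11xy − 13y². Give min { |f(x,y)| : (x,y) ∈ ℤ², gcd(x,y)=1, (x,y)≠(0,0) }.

river: ρ → (-13,15,3)
river: ρ → (3,15,-13)
river: ρ → (-13,11,5)
river: ρ → (5,19,-1)
river: ρ → (-1,19,5)
river: ρ → (5,11,-13)
closes: descent 0, river 6
min |a| on river = 1

1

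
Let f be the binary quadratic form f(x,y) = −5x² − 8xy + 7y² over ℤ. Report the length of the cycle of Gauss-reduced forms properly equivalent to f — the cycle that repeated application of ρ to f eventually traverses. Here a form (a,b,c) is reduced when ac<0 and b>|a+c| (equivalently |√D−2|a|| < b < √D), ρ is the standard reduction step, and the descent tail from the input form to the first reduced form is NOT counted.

D = 204, ⌊√D⌋ = 14
descent: ρ → (7,8,-5)  [lands on river]
river: ρ → (-5,12,3)
river: ρ → (3,12,-5)
river: ρ → (-5,8,7)
river: ρ → (7,6,-6)
river: ρ → (-6,6,7)
ρ-cycle length = 6 (tail of 1 descent step not counted)

6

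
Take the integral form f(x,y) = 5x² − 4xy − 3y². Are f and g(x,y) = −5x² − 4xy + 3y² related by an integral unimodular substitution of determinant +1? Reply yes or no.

D₁ = 76, D₂ = 76
river cycle of f (length 6): (-3, 4, 5), (5, 6, -2), (-2, 6, 5), (5, 4, -3), (-3, 8, 1), (1, 8, -3)
river cycle of g (length 6): (3, 4, -5), (-5, 6, 2), (2, 6, -5), (-5, 4, 3), (3, 8, -1), (-1, 8, 3)
cycles differ ⇒ inequivalent

no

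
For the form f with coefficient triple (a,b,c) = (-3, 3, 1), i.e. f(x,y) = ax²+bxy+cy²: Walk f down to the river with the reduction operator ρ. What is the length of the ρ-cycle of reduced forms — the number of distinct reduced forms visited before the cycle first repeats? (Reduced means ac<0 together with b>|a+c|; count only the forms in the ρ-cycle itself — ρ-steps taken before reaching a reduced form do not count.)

D = 21, ⌊√D⌋ = 4
river: ρ → (1,3,-3)
river: ρ → (-3,3,1)
ρ-cycle length = 2 (tail of 0 descent steps not counted)

2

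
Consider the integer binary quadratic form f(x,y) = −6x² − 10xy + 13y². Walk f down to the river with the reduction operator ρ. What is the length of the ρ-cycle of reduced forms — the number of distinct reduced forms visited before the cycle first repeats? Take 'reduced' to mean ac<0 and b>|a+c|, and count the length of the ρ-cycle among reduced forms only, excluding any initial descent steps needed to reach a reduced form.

D = 412, ⌊√D⌋ = 20
descent: ρ → (13,10,-6)  [lands on river]
river: ρ → (-6,14,9)
river: ρ → (9,4,-11)
river: ρ → (-11,18,2)
river: ρ → (2,18,-11)
river: ρ → (-11,4,9)
river: ρ → (9,14,-6)
river: ρ → (-6,10,13)
river: ρ → (13,16,-3)
river: ρ → (-3,20,1)
river: ρ → (1,20,-3)
river: ρ → (-3,16,13)
ρ-cycle length = 12 (tail of 1 descent step not counted)

12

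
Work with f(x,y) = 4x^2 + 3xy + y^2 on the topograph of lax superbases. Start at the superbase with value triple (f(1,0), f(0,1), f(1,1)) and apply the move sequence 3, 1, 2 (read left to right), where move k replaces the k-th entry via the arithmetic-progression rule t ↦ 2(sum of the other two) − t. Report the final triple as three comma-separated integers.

start (4,1,8) = (f(1,0),f(0,1),f(1,1))
replace slot 3: 2·(4+1) − 8 = 2 → (4,1,2)
replace slot 1: 2·(1+2) − 4 = 2 → (2,1,2)
replace slot 2: 2·(2+2) − 1 = 7 → (2,7,2)

2,7,2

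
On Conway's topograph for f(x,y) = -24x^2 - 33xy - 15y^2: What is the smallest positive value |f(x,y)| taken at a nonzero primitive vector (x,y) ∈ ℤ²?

translate: b→-15 (≡33 mod 48), so (24,33,15)→(24,-15,6)
flip: (24,-15,6)→(6,15,24)
translate: b→3 (≡15 mod 12), so (6,15,24)→(6,3,15)
reduced (well bottom): (6,3,15) with a≤c, −a<b≤a
well minimum |f| = |-6| = 6 (negative-definite)

6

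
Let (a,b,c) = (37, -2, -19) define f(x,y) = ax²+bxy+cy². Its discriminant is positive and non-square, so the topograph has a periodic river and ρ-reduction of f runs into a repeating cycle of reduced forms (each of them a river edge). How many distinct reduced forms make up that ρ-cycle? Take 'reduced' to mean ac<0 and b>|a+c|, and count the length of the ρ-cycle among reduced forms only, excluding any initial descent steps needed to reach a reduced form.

D = 2816, ⌊√D⌋ = 53
descent: ρ → (-19,40,16)  [lands on river]
river: ρ → (16,24,-35)
river: ρ → (-35,46,5)
river: ρ → (5,44,-44)
river: ρ → (-44,44,5)
river: ρ → (5,46,-35)
river: ρ → (-35,24,16)
river: ρ → (16,40,-19)
river: ρ → (-19,36,20)
river: ρ → (20,44,-11)
river: ρ → (-11,44,20)
river: ρ → (20,36,-19)
ρ-cycle length = 12 (tail of 1 descent step not counted)

12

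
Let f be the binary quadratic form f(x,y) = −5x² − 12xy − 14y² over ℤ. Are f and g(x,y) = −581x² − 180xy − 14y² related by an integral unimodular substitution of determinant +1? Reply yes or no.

D₁ = -136, D₂ = -136
f is negative-definite; reduce −f:
−f: translate: b→2 (≡12 mod 10), so (5,12,14)→(5,2,7)
−f: reduced (well bottom): (5,2,7) with a≤c, −a<b≤a
flip sign back: reduced form of f is (-5,-2,-7)
g is negative-definite; reduce −g:
−g: flip: (581,180,14)→(14,-180,581)
−g: translate: b→-12 (≡-180 mod 28), so (14,-180,581)→(14,-12,5)
−g: flip: (14,-12,5)→(5,12,14)
−g: translate: b→2 (≡12 mod 10), so (5,12,14)→(5,2,7)
−g: reduced (well bottom): (5,2,7) with a≤c, −a<b≤a
flip sign back: reduced form of g is (-5,-2,-7)
reduced forms (-5, -2, -7) vs (-5, -2, -7) ⇒ equivalent

yes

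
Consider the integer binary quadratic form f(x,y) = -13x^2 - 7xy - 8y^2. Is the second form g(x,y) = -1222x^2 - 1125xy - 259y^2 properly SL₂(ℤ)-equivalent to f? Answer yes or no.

D₁ = -367, D₂ = -367
f is negative-definite; reduce −f:
−f: flip: (13,7,8)→(8,-7,13)
−f: reduced (well bottom): (8,-7,13) with a≤c, −a<b≤a
flip sign back: reduced form of f is (-8,7,-13)
g is negative-definite; reduce −g:
−g: flip: (1222,1125,259)→(259,-1125,1222)
−g: translate: b→-89 (≡-1125 mod 518), so (259,-1125,1222)→(259,-89,8)
−g: flip: (259,-89,8)→(8,89,259)
−g: translate: b→-7 (≡89 mod 16), so (8,89,259)→(8,-7,13)
−g: reduced (well bottom): (8,-7,13) with a≤c, −a<b≤a
flip sign back: reduced form of g is (-8,7,-13)
reduced forms (-8, 7, -13) vs (-8, 7, -13) ⇒ equivalent

yes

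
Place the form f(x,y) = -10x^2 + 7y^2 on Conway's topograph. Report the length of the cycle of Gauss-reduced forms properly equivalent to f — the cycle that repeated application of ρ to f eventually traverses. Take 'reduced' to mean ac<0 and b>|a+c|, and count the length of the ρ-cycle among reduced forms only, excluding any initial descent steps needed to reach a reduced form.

D = 280, ⌊√D⌋ = 16
descent: ρ → (7,14,-3)  [lands on river]
river: ρ → (-3,16,2)
river: ρ → (2,16,-3)
river: ρ → (-3,14,7)
ρ-cycle length = 4 (tail of 1 descent step not counted)

4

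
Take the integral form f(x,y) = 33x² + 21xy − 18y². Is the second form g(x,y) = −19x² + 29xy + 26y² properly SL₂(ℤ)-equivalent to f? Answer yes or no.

D₁ = 2817, D₂ = 2817
river cycle of f (length 38): (-18, 51, 3), (3, 51, -18), (-18, 21, 33), (33, 45, -6), (-6, 51, 9), (9, 39, -36), (-36, 33, 12), (12, 39, -27), (-27, 15, 24), (24, 33, -18), … (28 more)
river cycle of g (length 34): (26, 23, -22), (-22, 21, 27), (27, 33, -16), (-16, 31, 29), (29, 27, -18), (-18, 45, 11), (11, 43, -22), (-22, 45, 9), (9, 45, -22), (-22, 43, 11), … (24 more)
cycles differ ⇒ inequivalent

no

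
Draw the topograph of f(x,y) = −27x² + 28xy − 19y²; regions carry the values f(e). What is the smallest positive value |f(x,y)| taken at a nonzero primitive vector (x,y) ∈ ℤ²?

translate: b→26 (≡-28 mod 54), so (27,-28,19)→(27,26,18)
flip: (27,26,18)→(18,-26,27)
translate: b→10 (≡-26 mod 36), so (18,-26,27)→(18,10,19)
reduced (well bottom): (18,10,19) with a≤c, −a<b≤a
well minimum |f| = |-18| = 18 (negative-definite)

18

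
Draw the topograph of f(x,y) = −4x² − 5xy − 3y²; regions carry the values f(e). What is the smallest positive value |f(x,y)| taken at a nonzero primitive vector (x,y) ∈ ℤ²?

translate: b→-3 (≡5 mod 8), so (4,5,3)→(4,-3,2)
flip: (4,-3,2)→(2,3,4)
translate: b→-1 (≡3 mod 4), so (2,3,4)→(2,-1,3)
reduced (well bottom): (2,-1,3) with a≤c, −a<b≤a
well minimum |f| = |-2| = 2 (negative-definite)

2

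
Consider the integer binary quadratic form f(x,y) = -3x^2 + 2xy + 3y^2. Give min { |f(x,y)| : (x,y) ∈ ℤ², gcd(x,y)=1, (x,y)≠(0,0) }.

river: ρ → (3,4,-2)
river: ρ → (-2,4,3)
river: ρ → (3,2,-3)
river: ρ → (-3,4,2)
river: ρ → (2,4,-3)
river: ρ → (-3,2,3)
closes: descent 0, river 6
min |a| on river = 2

2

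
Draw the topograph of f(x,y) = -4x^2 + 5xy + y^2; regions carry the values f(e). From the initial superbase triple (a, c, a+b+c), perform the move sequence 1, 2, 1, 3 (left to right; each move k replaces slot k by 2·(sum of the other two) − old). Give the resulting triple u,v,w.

start (-4,1,2) = (f(1,0),f(0,1),f(1,1))
replace slot 1: 2·(1+2) − (-4) = 10 → (10,1,2)
replace slot 2: 2·(10+2) − 1 = 23 → (10,23,2)
replace slot 1: 2·(23+2) − 10 = 40 → (40,23,2)
replace slot 3: 2·(40+23) − 2 = 124 → (40,23,124)

40,23,124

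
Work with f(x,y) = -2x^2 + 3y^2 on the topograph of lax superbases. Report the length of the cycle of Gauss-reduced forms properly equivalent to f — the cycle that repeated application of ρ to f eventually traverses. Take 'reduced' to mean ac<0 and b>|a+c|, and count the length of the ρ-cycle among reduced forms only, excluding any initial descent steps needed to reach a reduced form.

D = 24, ⌊√D⌋ = 4
descent: ρ → (3,0,-2)
descent: ρ → (-2,4,1)  [lands on river]
river: ρ → (1,4,-2)
ρ-cycle length = 2 (tail of 2 descent steps not counted)

2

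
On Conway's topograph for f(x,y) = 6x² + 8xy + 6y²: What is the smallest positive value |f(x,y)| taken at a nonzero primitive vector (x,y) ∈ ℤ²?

translate: b→-4 (≡8 mod 12), so (6,8,6)→(6,-4,4)
flip: (6,-4,4)→(4,4,6)
reduced (well bottom): (4,4,6) with a≤c, −a<b≤a
well minimum = a = 4

4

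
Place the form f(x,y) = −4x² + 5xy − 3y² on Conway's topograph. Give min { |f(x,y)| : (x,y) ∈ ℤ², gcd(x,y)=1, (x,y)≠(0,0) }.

translate: b→3 (≡-5 mod 8), so (4,-5,3)→(4,3,2)
flip: (4,3,2)→(2,-3,4)
translate: b→1 (≡-3 mod 4), so (2,-3,4)→(2,1,3)
reduced (well bottom): (2,1,3) with a≤c, −a<b≤a
well minimum |f| = |-2| = 2 (negative-definite)

2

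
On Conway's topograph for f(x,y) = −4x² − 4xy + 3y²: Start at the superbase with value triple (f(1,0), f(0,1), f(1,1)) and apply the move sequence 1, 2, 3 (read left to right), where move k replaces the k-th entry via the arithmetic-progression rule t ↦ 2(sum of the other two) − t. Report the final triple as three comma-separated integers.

start (-4,3,-5) = (f(1,0),f(0,1),f(1,1))
replace slot 1: 2·(3+(-5)) − (-4) = 0 → (0,3,-5)
replace slot 2: 2·(0+(-5)) − 3 = -13 → (0,-13,-5)
replace slot 3: 2·(0+(-13)) − (-5) = -21 → (0,-13,-21)

0,-13,-21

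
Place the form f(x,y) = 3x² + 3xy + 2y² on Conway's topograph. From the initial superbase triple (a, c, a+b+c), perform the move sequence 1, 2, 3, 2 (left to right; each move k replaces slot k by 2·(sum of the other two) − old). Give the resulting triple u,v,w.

start (3,2,8) = (f(1,0),f(0,1),f(1,1))
replace slot 1: 2·(2+8) − 3 = 17 → (17,2,8)
replace slot 2: 2·(17+8) − 2 = 48 → (17,48,8)
replace slot 3: 2·(17+48) − 8 = 122 → (17,48,122)
replace slot 2: 2·(17+122) − 48 = 230 → (17,230,122)

17,230,122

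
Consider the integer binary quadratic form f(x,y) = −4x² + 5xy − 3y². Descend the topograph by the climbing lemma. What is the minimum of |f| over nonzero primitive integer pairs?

translate: b→3 (≡-5 mod 8), so (4,-5,3)→(4,3,2)
flip: (4,3,2)→(2,-3,4)
translate: b→1 (≡-3 mod 4), so (2,-3,4)→(2,1,3)
reduced (well bottom): (2,1,3) with a≤c, −a<b≤a
well minimum |f| = |-2| = 2 (negative-definite)

2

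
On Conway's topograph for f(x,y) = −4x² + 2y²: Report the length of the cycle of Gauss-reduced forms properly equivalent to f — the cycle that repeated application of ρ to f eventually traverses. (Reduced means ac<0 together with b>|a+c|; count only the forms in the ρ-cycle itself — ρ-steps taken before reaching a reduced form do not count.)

D = 32, ⌊√D⌋ = 5
descent: ρ → (2,4,-2)  [lands on river]
river: ρ → (-2,4,2)
ρ-cycle length = 2 (tail of 1 descent step not counted)

2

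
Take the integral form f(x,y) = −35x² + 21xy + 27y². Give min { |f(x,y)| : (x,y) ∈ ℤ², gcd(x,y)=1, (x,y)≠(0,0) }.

river: ρ → (27,33,-29)
river: ρ → (-29,25,31)
river: ρ → (31,37,-23)
river: ρ → (-23,55,13)
river: ρ → (13,49,-35)
river: ρ → (-35,21,27)
closes: descent 0, river 6
min |a| on river = 13

13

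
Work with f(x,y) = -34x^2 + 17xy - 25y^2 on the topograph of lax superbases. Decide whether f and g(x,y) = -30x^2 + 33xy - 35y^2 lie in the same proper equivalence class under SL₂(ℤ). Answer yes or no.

D₁ = -3111, D₂ = -3111
f is negative-definite; reduce −f:
−f: flip: (34,-17,25)→(25,17,34)
−f: reduced (well bottom): (25,17,34) with a≤c, −a<b≤a
flip sign back: reduced form of f is (-25,-17,-34)
g is negative-definite; reduce −g:
−g: translate: b→27 (≡-33 mod 60), so (30,-33,35)→(30,27,32)
−g: reduced (well bottom): (30,27,32) with a≤c, −a<b≤a
flip sign back: reduced form of g is (-30,-27,-32)
reduced forms (-25, -17, -34) vs (-30, -27, -32) ⇒ inequivalent

no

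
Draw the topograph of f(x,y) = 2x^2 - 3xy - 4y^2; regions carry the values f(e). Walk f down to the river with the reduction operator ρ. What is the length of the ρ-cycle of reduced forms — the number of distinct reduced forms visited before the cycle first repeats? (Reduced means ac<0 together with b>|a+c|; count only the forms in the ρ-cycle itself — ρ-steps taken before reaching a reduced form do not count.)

D = 41, ⌊√D⌋ = 6
descent: ρ → (-4,3,2)  [lands on river]
river: ρ → (2,5,-2)
river: ρ → (-2,3,4)
river: ρ → (4,5,-1)
river: ρ → (-1,5,4)
river: ρ → (4,3,-2)
river: ρ → (-2,5,2)
river: ρ → (2,3,-4)
river: ρ → (-4,5,1)
river: ρ → (1,5,-4)
ρ-cycle length = 10 (tail of 1 descent step not counted)

10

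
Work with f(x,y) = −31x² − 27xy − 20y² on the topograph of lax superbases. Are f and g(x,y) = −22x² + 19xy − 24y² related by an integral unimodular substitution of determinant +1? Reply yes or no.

D₁ = -1751, D₂ = -1751
f is negative-definite; reduce −f:
−f: flip: (31,27,20)→(20,-27,31)
−f: translate: b→13 (≡-27 mod 40), so (20,-27,31)→(20,13,24)
−f: reduced (well bottom): (20,13,24) with a≤c, −a<b≤a
flip sign back: reduced form of f is (-20,-13,-24)
g is negative-definite; reduce −g:
−g: reduced (well bottom): (22,-19,24) with a≤c, −a<b≤a
flip sign back: reduced form of g is (-22,19,-24)
reduced forms (-20, -13, -24) vs (-22, 19, -24) ⇒ inequivalent

no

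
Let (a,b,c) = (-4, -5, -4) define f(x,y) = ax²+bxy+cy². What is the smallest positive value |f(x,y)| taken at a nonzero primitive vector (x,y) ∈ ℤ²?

translate: b→-3 (≡5 mod 8), so (4,5,4)→(4,-3,3)
flip: (4,-3,3)→(3,3,4)
reduced (well bottom): (3,3,4) with a≤c, −a<b≤a
well minimum |f| = |-3| = 3 (negative-definite)

3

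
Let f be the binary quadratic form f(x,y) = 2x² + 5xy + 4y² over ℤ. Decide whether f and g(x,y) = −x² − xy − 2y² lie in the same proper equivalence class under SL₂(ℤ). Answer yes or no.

D₁ = -7, D₂ = -7
f: translate: b→1 (≡5 mod 4), so (2,5,4)→(2,1,1)
f: flip: (2,1,1)→(1,-1,2)
f: translate: b→1 (≡-1 mod 2), so (1,-1,2)→(1,1,2)
f: reduced (well bottom): (1,1,2) with a≤c, −a<b≤a
g is negative-definite; reduce −g:
−g: reduced (well bottom): (1,1,2) with a≤c, −a<b≤a
flip sign back: reduced form of g is (-1,-1,-2)
reduced forms (1, 1, 2) vs (-1, -1, -2) ⇒ inequivalent

no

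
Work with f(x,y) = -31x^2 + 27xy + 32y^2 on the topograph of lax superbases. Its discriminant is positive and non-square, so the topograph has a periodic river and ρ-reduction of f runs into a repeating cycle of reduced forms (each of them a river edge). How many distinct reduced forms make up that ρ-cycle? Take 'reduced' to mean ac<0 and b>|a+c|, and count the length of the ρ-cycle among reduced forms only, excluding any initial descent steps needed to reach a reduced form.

D = 4697, ⌊√D⌋ = 68
river: ρ → (32,37,-26)
river: ρ → (-26,67,2)
river: ρ → (2,65,-59)
river: ρ → (-59,53,8)
river: ρ → (8,59,-38)
river: ρ → (-38,17,29)
river: ρ → (29,41,-26)
river: ρ → (-26,63,7)
river: ρ → (7,63,-26)
river: ρ → (-26,41,29)
river: ρ → (29,17,-38)
river: ρ → (-38,59,8)
river: ρ → (8,53,-59)
river: ρ → (-59,65,2)
river: ρ → (2,67,-26)
river: ρ → (-26,37,32)
river: ρ → (32,27,-31)
river: ρ → (-31,35,28)
river: ρ → (28,21,-38)
river: ρ → (-38,55,11)
river: ρ → (11,55,-38)
river: ρ → (-38,21,28)
river: ρ → (28,35,-31)
river: ρ → (-31,27,32)
ρ-cycle length = 24 (tail of 0 descent steps not counted)

24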